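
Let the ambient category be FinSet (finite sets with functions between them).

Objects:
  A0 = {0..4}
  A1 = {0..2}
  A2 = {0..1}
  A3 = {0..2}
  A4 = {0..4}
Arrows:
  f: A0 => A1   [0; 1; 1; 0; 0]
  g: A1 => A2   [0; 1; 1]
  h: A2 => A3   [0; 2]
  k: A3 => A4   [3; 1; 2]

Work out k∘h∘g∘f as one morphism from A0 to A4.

  0 f=>0 g=>0 h=>0 k=>3
  1 f=>1 g=>1 h=>2 k=>2
  2 f=>1 g=>1 h=>2 k=>2
  3 f=>0 g=>0 h=>0 k=>3
  4 f=>0 g=>0 h=>0 k=>3
result: [3; 2; 2; 3; 3]

Answer: [3; 2; 2; 3; 3]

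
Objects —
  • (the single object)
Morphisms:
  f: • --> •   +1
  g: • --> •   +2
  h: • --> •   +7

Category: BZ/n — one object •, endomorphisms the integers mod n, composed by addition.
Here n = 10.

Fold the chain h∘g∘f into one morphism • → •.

Answer: +0

Derivation:
  0 +1≡1 +2≡3 +7≡0  (mod 10)
result: +0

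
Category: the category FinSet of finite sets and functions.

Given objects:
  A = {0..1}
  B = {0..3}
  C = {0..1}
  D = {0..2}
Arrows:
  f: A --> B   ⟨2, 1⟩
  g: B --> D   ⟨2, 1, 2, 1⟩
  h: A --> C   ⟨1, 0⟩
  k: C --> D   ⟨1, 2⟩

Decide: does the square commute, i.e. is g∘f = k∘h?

Along f;g (path 1):
  0 f-->2 g-->2
  1 f-->1 g-->1
  ⟦path⟧₁ = ⟨2, 1⟩
Along h;k (path 2):
  0 h-->1 k-->2
  1 h-->0 k-->1
  ⟦path⟧₂ = ⟨2, 1⟩
Equal? equal; square commutes

Answer: COMMUTES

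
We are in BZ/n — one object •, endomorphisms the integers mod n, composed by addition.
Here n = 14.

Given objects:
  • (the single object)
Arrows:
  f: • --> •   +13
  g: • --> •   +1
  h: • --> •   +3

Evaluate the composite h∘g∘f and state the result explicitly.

Answer: +3

Trace:
  0 +13≡13 +1≡0 +3≡3  (mod 14)
⟦path⟧: +3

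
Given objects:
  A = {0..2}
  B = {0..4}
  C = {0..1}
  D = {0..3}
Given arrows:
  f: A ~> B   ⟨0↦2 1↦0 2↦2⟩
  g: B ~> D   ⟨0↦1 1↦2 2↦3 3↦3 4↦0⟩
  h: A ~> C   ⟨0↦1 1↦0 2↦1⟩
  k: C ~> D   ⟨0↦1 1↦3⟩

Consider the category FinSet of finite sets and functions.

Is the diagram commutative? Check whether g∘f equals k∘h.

Path 1 = f;g:
  0 f~>2 g~>3
  1 f~>0 g~>1
  2 f~>2 g~>3
  result₁ = ⟨0↦3 1↦1 2↦3⟩
Path 2 = h;k:
  0 h~>1 k~>3
  1 h~>0 k~>1
  2 h~>1 k~>3
  result₂ = ⟨0↦3 1↦1 2↦3⟩
Equal? YES — commutes

Answer: COMMUTES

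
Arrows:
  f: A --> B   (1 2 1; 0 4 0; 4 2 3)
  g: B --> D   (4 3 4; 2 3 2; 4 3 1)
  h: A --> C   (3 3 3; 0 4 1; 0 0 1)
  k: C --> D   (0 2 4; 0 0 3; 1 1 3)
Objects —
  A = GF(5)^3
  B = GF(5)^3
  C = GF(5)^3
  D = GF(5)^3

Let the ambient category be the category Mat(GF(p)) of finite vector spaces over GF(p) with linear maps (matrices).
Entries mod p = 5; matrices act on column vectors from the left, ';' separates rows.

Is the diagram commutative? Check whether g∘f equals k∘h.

Answer: COMMUTES

Derivation:
Path 1 = f;g:
  e0=[1,0,0] f-->[1,0,4] g-->[0,0,3]
  e1=[0,1,0] f-->[2,4,2] g-->[3,0,2]
  e2=[0,0,1] f-->[1,0,3] g-->[1,3,2]
  composite₁ = (0 3 1; 0 0 3; 3 2 2)
Path 2 = h;k:
  e0=[1,0,0] h-->[3,0,0] k-->[0,0,3]
  e1=[0,1,0] h-->[3,4,0] k-->[3,0,2]
  e2=[0,0,1] h-->[3,1,1] k-->[1,3,2]
  composite₂ = (0 3 1; 0 0 3; 3 2 2)
Equal? equal; square commutes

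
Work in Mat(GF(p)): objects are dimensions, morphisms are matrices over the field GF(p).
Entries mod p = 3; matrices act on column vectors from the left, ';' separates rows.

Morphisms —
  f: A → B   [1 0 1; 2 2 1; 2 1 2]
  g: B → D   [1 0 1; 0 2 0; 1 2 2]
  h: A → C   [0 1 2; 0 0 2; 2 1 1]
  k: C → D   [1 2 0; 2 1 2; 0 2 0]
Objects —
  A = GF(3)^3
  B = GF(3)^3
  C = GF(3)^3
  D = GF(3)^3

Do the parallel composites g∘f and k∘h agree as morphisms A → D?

Answer: COMMUTES

Derivation:
Path 1 = f;g:
  e0=⟨1,0,0⟩ f→⟨1,2,2⟩ g→⟨0,1,0⟩
  e1=⟨0,1,0⟩ f→⟨0,2,1⟩ g→⟨1,1,0⟩
  e2=⟨0,0,1⟩ f→⟨1,1,2⟩ g→⟨0,2,1⟩
  result₁ = [0 1 0; 1 1 2; 0 0 1]
Path 2 = h;k:
  e0=⟨1,0,0⟩ h→⟨0,0,2⟩ k→⟨0,1,0⟩
  e1=⟨0,1,0⟩ h→⟨1,0,1⟩ k→⟨1,1,0⟩
  e2=⟨0,0,1⟩ h→⟨2,2,1⟩ k→⟨0,2,1⟩
  result₂ = [0 1 0; 1 1 2; 0 0 1]
Equal? YES — commutes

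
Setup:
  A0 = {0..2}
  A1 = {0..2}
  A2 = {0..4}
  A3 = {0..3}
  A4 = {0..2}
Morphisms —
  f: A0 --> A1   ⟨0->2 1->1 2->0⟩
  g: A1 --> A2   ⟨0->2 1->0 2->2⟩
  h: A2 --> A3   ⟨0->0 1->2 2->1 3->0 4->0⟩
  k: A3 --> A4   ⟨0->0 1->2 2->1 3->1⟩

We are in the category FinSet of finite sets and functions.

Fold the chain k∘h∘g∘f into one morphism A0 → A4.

Answer: ⟨0->2 1->0 2->2⟩

Work:
  0 f-->2 g-->2 h-->1 k-->2
  1 f-->1 g-->0 h-->0 k-->0
  2 f-->0 g-->2 h-->1 k-->2
⟦path⟧: ⟨0->2 1->0 2->2⟩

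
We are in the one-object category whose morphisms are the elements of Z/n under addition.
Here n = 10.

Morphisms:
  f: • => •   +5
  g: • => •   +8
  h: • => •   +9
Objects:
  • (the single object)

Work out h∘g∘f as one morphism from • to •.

Answer: +2

Work:
  0 +5≡5 +8≡3 +9≡2  (mod 10)
result: +2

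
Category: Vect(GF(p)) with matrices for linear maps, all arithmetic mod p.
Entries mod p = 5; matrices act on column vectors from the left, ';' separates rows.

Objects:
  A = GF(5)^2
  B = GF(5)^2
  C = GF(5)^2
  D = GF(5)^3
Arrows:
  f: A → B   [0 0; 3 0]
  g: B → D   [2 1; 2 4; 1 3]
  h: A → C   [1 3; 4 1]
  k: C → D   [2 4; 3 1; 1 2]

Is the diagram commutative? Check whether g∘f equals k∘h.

Answer: COMMUTES

Work:
Along f;g (path 1):
  e0=⟨1,0⟩ f→⟨0,3⟩ g→⟨3,2,4⟩
  e1=⟨0,1⟩ f→⟨0,0⟩ g→⟨0,0,0⟩
  ⟦path⟧₁ = [3 0; 2 0; 4 0]
Along h;k (path 2):
  e0=⟨1,0⟩ h→⟨1,4⟩ k→⟨3,2,4⟩
  e1=⟨0,1⟩ h→⟨3,1⟩ k→⟨0,0,0⟩
  ⟦path⟧₂ = [3 0; 2 0; 4 0]
Equal? same morphism ✓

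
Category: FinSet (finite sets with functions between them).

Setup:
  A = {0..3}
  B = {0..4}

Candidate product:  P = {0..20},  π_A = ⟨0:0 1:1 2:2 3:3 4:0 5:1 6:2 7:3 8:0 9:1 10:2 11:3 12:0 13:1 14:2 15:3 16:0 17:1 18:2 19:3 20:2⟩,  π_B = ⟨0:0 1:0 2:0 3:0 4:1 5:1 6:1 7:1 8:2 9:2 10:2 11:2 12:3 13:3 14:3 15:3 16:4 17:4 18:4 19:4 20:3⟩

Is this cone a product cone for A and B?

|A|·|B| = 4·5 = 20;  |P| = 21
  → cardinalities differ; no bijection possible.

Answer: NOT A VALID PRODUCT — |P|=21 ≠ |A|·|B|=20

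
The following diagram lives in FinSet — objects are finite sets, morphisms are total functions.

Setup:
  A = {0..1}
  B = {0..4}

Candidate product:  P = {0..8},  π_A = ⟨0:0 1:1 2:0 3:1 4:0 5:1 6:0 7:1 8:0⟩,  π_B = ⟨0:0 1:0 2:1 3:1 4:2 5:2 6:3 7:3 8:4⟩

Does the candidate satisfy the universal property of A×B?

|A|·|B| = 2·5 = 10;  |P| = 9
  → cardinalities differ; no bijection possible.

Answer: NOT A VALID PRODUCT — |P|=9 ≠ |A|·|B|=10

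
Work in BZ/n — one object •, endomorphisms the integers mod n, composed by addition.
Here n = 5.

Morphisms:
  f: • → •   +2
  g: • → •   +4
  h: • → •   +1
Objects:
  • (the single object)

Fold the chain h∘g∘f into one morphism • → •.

Answer: +2

Trace:
  0 +2≡2 +4≡1 +1≡2  (mod 5)
⟦path⟧: +2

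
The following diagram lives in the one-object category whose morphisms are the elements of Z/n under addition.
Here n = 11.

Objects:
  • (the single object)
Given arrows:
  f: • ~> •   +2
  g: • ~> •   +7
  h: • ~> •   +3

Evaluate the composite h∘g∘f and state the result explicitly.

  0 +2≡2 +7≡9 +3≡1  (mod 11)
composite: +1

Answer: +1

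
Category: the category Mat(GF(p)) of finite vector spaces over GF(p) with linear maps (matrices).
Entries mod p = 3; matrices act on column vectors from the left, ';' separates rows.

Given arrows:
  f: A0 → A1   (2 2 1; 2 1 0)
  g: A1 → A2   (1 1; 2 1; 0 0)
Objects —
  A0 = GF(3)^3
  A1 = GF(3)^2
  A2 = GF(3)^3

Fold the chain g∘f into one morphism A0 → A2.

Answer: (1 0 1; 0 2 2; 0 0 0)

Derivation:
  e0=(1,0,0) f→(2,2) g→(1,0,0)
  e1=(0,1,0) f→(2,1) g→(0,2,0)
  e2=(0,0,1) f→(1,0) g→(1,2,0)
⟦path⟧: (1 0 1; 0 2 2; 0 0 0)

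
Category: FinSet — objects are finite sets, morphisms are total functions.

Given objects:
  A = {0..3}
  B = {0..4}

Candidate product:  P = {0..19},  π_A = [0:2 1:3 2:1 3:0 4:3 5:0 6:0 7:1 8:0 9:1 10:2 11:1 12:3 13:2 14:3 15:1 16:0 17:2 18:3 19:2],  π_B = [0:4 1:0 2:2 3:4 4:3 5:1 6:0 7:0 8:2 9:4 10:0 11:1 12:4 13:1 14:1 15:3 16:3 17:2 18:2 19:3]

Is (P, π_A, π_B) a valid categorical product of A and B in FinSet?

Answer: VALID PRODUCT

Derivation:
|A|·|B| = 4·5 = 20;  |P| = 20
Check the pairing map k ↦ (π_A(k), π_B(k)):
  0 : (2,4)
  1 : (3,0)
  2 : (1,2)
  3 : (0,4)
  4 : (3,3)
  5 : (0,1)
  6 : (0,0)
  7 : (1,0)
  8 : (0,2)
  9 : (1,4)
  10 : (2,0)
  11 : (1,1)
  12 : (3,4)
  13 : (2,1)
  14 : (3,1)
  15 : (1,3)
  16 : (0,3)
  17 : (2,2)
  18 : (3,2)
  19 : (2,3)
distinct pairs in image: 20 / 20 needed
  → bijection onto A×B; projections well-typed.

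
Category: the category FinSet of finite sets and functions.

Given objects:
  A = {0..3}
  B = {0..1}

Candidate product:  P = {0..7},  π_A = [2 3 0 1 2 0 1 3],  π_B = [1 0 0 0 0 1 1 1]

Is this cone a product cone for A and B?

Answer: VALID PRODUCT

Work:
|A|·|B| = 4·2 = 8;  |P| = 8
Check the pairing map k ↦ (π_A(k), π_B(k)):
  0 ↦ (2,1)
  1 ↦ (3,0)
  2 ↦ (0,0)
  3 ↦ (1,0)
  4 ↦ (2,0)
  5 ↦ (0,1)
  6 ↦ (1,1)
  7 ↦ (3,1)
distinct pairs in image: 8 / 8 needed
  → bijection onto A×B; projections well-typed.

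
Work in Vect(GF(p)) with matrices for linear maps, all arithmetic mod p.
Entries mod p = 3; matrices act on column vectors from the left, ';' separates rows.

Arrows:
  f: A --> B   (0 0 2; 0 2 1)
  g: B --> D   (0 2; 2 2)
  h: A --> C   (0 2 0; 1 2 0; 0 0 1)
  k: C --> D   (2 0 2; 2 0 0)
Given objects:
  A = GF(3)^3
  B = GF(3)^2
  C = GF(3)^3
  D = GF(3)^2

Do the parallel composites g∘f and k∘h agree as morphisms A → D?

Answer: COMMUTES

Work:
Path 1 = f;g:
  e0=⟨1,0,0⟩ f-->⟨0,0⟩ g-->⟨0,0⟩
  e1=⟨0,1,0⟩ f-->⟨0,2⟩ g-->⟨1,1⟩
  e2=⟨0,0,1⟩ f-->⟨2,1⟩ g-->⟨2,0⟩
  result₁ = (0 1 2; 0 1 0)
Path 2 = h;k:
  e0=⟨1,0,0⟩ h-->⟨0,1,0⟩ k-->⟨0,0⟩
  e1=⟨0,1,0⟩ h-->⟨2,2,0⟩ k-->⟨1,1⟩
  e2=⟨0,0,1⟩ h-->⟨0,0,1⟩ k-->⟨2,0⟩
  result₂ = (0 1 2; 0 1 0)
Equal? YES — commutes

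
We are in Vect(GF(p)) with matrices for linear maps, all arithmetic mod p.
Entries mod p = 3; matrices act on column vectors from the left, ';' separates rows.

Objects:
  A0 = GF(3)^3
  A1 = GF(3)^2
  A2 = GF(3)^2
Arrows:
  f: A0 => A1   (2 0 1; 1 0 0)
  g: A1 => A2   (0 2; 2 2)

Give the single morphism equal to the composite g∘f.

  e0=[1,0,0] f=>[2,1] g=>[2,0]
  e1=[0,1,0] f=>[0,0] g=>[0,0]
  e2=[0,0,1] f=>[1,0] g=>[0,2]
result: (2 0 0; 0 0 2)

Answer: (2 0 0; 0 0 2)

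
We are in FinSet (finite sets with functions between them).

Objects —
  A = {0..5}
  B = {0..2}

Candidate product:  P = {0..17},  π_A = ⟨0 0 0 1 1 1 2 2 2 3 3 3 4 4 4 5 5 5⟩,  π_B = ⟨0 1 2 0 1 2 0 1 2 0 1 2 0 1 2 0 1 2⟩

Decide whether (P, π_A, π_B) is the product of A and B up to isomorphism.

Answer: VALID PRODUCT

Derivation:
|A|·|B| = 6·3 = 18;  |P| = 18
Check the pairing map k ↦ (π_A(k), π_B(k)):
  0 : (0,0)
  1 : (0,1)
  2 : (0,2)
  3 : (1,0)
  4 : (1,1)
  5 : (1,2)
  6 : (2,0)
  7 : (2,1)
  8 : (2,2)
  9 : (3,0)
  10 : (3,1)
  11 : (3,2)
  12 : (4,0)
  13 : (4,1)
  14 : (4,2)
  15 : (5,0)
  16 : (5,1)
  17 : (5,2)
distinct pairs in image: 18 / 18 needed
  → bijection onto A×B; projections well-typed.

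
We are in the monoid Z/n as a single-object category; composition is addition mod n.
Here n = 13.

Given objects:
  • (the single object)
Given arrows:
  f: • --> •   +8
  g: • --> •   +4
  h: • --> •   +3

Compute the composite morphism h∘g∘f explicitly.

Answer: +2

Derivation:
  0 +8≡8 +4≡12 +3≡2  (mod 13)
composite: +2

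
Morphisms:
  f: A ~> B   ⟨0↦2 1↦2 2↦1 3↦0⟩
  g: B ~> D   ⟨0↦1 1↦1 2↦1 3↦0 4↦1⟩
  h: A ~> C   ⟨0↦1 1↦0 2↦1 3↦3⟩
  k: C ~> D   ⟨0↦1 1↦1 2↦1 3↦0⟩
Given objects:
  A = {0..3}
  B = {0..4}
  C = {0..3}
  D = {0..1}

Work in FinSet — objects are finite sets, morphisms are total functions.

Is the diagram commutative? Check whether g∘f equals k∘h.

Path 1 = f;g:
  0 f~>2 g~>1
  1 f~>2 g~>1
  2 f~>1 g~>1
  3 f~>0 g~>1
  result₁ = ⟨0↦1 1↦1 2↦1 3↦1⟩
Path 2 = h;k:
  0 h~>1 k~>1
  1 h~>0 k~>1
  2 h~>1 k~>1
  3 h~>3 k~>0
  result₂ = ⟨0↦1 1↦1 2↦1 3↦0⟩
Equal? differ; not commutative

Answer: DOES NOT COMMUTE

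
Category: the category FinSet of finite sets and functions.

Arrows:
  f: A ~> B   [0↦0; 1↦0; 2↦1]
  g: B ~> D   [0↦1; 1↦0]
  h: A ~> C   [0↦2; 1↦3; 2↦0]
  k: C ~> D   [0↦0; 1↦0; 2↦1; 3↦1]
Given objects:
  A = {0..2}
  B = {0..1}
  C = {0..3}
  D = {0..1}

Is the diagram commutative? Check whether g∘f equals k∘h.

Answer: COMMUTES

Work:
Along f;g (path 1):
  0 f~>0 g~>1
  1 f~>0 g~>1
  2 f~>1 g~>0
  composite₁ = [0↦1; 1↦1; 2↦0]
Along h;k (path 2):
  0 h~>2 k~>1
  1 h~>3 k~>1
  2 h~>0 k~>0
  composite₂ = [0↦1; 1↦1; 2↦0]
Equal? equal; square commutes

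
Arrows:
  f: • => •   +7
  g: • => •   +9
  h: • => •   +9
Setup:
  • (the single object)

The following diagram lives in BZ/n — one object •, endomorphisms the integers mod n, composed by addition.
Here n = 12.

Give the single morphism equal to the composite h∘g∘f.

Answer: +1

Work:
  0 +7≡7 +9≡4 +9≡1  (mod 12)
composite: +1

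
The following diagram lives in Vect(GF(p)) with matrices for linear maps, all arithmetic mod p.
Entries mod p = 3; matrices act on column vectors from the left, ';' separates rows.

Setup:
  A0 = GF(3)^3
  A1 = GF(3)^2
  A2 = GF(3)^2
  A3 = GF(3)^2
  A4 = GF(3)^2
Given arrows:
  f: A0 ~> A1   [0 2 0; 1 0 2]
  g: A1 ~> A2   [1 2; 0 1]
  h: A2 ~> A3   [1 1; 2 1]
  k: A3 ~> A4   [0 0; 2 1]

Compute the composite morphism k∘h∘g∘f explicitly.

Answer: [0 0 0; 2 2 1]

Trace:
  e0=[1,0,0] f~>[0,1] g~>[2,1] h~>[0,2] k~>[0,2]
  e1=[0,1,0] f~>[2,0] g~>[2,0] h~>[2,1] k~>[0,2]
  e2=[0,0,1] f~>[0,2] g~>[1,2] h~>[0,1] k~>[0,1]
composite: [0 0 0; 2 2 1]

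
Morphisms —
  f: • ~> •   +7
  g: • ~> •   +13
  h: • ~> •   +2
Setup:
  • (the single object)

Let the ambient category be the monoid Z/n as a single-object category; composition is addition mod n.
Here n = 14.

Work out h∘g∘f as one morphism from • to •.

Answer: +8

Work:
  0 +7≡7 +13≡6 +2≡8  (mod 14)
⟦path⟧: +8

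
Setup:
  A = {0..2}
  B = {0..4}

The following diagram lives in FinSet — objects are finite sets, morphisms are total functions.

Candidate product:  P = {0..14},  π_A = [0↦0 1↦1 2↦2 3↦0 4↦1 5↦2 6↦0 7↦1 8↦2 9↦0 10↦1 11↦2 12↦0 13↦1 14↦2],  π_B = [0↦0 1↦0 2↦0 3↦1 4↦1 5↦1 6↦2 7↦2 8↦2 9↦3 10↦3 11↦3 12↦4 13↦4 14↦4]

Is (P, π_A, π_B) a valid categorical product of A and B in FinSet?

Answer: VALID PRODUCT

Derivation:
|A|·|B| = 3·5 = 15;  |P| = 15
Check the pairing map k ↦ (π_A(k), π_B(k)):
  0 ↦ (0,0)
  1 ↦ (1,0)
  2 ↦ (2,0)
  3 ↦ (0,1)
  4 ↦ (1,1)
  5 ↦ (2,1)
  6 ↦ (0,2)
  7 ↦ (1,2)
  8 ↦ (2,2)
  9 ↦ (0,3)
  10 ↦ (1,3)
  11 ↦ (2,3)
  12 ↦ (0,4)
  13 ↦ (1,4)
  14 ↦ (2,4)
distinct pairs in image: 15 / 15 needed
  → bijection onto A×B; projections well-typed.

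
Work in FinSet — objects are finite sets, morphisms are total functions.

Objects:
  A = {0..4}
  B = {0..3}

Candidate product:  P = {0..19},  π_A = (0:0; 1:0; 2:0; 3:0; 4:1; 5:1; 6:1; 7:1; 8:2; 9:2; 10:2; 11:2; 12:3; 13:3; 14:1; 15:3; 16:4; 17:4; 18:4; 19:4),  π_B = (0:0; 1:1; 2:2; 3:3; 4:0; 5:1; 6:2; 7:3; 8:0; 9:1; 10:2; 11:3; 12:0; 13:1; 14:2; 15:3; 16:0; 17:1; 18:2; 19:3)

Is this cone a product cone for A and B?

Answer: NOT A VALID PRODUCT — duplicate pair at indices 6,14

Derivation:
|A|·|B| = 5·4 = 20;  |P| = 20
Check the pairing map k ↦ (π_A(k), π_B(k)):
  0 : (0,0)
  1 : (0,1)
  2 : (0,2)
  3 : (0,3)
  4 : (1,0)
  5 : (1,1)
  6 : (1,2)
  7 : (1,3)
  8 : (2,0)
  9 : (2,1)
  10 : (2,2)
  11 : (2,3)
  12 : (3,0)
  13 : (3,1)
  14 : (1,2)  ✗ repeats pair of k=6
  15 : (3,3)
  16 : (4,0)
  17 : (4,1)
  18 : (4,2)
  19 : (4,3)
distinct pairs in image: 19 / 20 needed
  → (1,2) hit at k=6 and k=14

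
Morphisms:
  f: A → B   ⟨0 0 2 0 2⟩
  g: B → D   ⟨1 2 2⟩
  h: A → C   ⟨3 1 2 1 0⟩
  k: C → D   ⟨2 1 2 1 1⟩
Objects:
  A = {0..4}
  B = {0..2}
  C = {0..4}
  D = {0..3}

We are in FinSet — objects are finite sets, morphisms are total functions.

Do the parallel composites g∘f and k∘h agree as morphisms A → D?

Along f;g (path 1):
  0 f→0 g→1
  1 f→0 g→1
  2 f→2 g→2
  3 f→0 g→1
  4 f→2 g→2
  ⟦path⟧₁ = ⟨1 1 2 1 2⟩
Along h;k (path 2):
  0 h→3 k→1
  1 h→1 k→1
  2 h→2 k→2
  3 h→1 k→1
  4 h→0 k→2
  ⟦path⟧₂ = ⟨1 1 2 1 2⟩
Equal? YES — commutes

Answer: COMMUTES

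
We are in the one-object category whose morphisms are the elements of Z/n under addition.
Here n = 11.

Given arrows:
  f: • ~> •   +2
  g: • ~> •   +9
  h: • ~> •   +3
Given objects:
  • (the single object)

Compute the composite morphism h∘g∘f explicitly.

Answer: +3

Derivation:
  0 +2≡2 +9≡0 +3≡3  (mod 11)
result: +3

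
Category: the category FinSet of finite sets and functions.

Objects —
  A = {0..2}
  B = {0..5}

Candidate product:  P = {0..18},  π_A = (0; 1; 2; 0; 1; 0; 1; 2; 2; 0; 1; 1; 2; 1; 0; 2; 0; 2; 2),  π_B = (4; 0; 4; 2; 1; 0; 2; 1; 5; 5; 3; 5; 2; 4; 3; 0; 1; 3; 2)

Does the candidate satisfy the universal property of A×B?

Answer: NOT A VALID PRODUCT — |P|=19 ≠ |A|·|B|=18

Work:
|A|·|B| = 3·6 = 18;  |P| = 19
  → cardinalities differ; no bijection possible.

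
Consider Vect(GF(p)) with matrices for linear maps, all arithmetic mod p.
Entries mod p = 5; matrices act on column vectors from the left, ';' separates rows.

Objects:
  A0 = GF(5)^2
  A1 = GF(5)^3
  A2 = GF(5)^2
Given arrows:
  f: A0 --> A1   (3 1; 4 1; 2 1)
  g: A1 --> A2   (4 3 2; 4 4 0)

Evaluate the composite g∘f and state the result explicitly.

  e0=(1,0) f-->(3,4,2) g-->(3,3)
  e1=(0,1) f-->(1,1,1) g-->(4,3)
⟦path⟧: (3 4; 3 3)

Answer: (3 4; 3 3)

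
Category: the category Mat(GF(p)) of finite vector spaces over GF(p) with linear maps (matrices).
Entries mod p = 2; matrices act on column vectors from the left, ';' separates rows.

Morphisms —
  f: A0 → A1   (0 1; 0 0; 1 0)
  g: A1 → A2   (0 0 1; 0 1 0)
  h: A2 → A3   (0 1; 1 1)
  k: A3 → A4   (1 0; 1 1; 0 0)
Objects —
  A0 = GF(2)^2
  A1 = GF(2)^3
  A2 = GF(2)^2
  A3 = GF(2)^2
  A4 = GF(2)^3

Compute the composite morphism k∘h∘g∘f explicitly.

Answer: (0 0; 1 0; 0 0)

Work:
  e0=(1,0) f→(0,0,1) g→(1,0) h→(0,1) k→(0,1,0)
  e1=(0,1) f→(1,0,0) g→(0,0) h→(0,0) k→(0,0,0)
result: (0 0; 1 0; 0 0)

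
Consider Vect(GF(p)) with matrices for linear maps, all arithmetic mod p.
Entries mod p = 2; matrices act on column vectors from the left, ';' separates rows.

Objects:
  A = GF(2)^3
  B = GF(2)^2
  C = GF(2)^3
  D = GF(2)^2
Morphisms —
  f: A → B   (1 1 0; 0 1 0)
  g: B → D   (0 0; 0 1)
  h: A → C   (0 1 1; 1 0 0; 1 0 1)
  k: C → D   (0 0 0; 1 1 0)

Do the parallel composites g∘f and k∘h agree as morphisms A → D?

Answer: DOES NOT COMMUTE

Trace:
Along f;g (path 1):
  e0=(1,0,0) f→(1,0) g→(0,0)
  e1=(0,1,0) f→(1,1) g→(0,1)
  e2=(0,0,1) f→(0,0) g→(0,0)
  ⟦path⟧₁ = (0 0 0; 0 1 0)
Along h;k (path 2):
  e0=(1,0,0) h→(0,1,1) k→(0,1)
  e1=(0,1,0) h→(1,0,0) k→(0,1)
  e2=(0,0,1) h→(1,0,1) k→(0,1)
  ⟦path⟧₂ = (0 0 0; 1 1 1)
Equal? differ; not commutative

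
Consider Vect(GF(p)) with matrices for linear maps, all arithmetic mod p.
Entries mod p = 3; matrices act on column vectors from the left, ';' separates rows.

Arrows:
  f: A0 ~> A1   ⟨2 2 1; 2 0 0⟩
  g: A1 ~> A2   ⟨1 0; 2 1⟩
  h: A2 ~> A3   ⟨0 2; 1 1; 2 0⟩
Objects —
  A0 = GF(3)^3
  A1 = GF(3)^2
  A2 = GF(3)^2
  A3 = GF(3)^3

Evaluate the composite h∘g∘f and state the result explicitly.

  e0=(1,0,0) f~>(2,2) g~>(2,0) h~>(0,2,1)
  e1=(0,1,0) f~>(2,0) g~>(2,1) h~>(2,0,1)
  e2=(0,0,1) f~>(1,0) g~>(1,2) h~>(1,0,2)
⟦path⟧: ⟨0 2 1; 2 0 0; 1 1 2⟩

Answer: ⟨0 2 1; 2 0 0; 1 1 2⟩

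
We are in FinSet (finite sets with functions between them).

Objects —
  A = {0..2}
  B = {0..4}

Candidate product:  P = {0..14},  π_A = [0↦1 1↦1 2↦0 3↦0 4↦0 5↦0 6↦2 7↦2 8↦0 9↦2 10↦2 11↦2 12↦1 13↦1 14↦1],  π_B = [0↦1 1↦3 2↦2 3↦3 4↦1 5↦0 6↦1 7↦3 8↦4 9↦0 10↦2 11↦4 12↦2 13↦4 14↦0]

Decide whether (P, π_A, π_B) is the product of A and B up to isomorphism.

|A|·|B| = 3·5 = 15;  |P| = 15
Check the pairing map k ↦ (π_A(k), π_B(k)):
  0 ↦ (1,1)
  1 ↦ (1,3)
  2 ↦ (0,2)
  3 ↦ (0,3)
  4 ↦ (0,1)
  5 ↦ (0,0)
  6 ↦ (2,1)
  7 ↦ (2,3)
  8 ↦ (0,4)
  9 ↦ (2,0)
  10 ↦ (2,2)
  11 ↦ (2,4)
  12 ↦ (1,2)
  13 ↦ (1,4)
  14 ↦ (1,0)
distinct pairs in image: 15 / 15 needed
  → bijection onto A×B; projections well-typed.

Answer: VALID PRODUCT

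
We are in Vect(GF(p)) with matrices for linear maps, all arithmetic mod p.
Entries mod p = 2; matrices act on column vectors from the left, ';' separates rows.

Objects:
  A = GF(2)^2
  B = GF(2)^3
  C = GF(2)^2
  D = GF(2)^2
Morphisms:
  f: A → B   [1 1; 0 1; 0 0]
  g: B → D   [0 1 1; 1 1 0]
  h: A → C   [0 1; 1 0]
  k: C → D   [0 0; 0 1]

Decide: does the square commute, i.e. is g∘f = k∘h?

Along f;g (path 1):
  e0=⟨1,0⟩ f→⟨1,0,0⟩ g→⟨0,1⟩
  e1=⟨0,1⟩ f→⟨1,1,0⟩ g→⟨1,0⟩
  ⟦path⟧₁ = [0 1; 1 0]
Along h;k (path 2):
  e0=⟨1,0⟩ h→⟨0,1⟩ k→⟨0,1⟩
  e1=⟨0,1⟩ h→⟨1,0⟩ k→⟨0,0⟩
  ⟦path⟧₂ = [0 0; 1 0]
Equal? distinct morphisms ✗

Answer: DOES NOT COMMUTE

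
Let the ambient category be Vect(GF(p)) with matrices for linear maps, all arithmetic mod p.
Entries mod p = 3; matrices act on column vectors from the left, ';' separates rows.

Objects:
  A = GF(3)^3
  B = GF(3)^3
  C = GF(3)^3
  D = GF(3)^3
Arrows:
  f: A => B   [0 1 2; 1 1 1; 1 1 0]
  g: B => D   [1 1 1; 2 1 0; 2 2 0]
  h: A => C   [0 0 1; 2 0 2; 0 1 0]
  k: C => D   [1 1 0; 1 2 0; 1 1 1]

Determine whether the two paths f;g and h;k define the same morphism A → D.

Answer: COMMUTES

Work:
Along f;g (path 1):
  e0=(1,0,0) f=>(0,1,1) g=>(2,1,2)
  e1=(0,1,0) f=>(1,1,1) g=>(0,0,1)
  e2=(0,0,1) f=>(2,1,0) g=>(0,2,0)
  result₁ = [2 0 0; 1 0 2; 2 1 0]
Along h;k (path 2):
  e0=(1,0,0) h=>(0,2,0) k=>(2,1,2)
  e1=(0,1,0) h=>(0,0,1) k=>(0,0,1)
  e2=(0,0,1) h=>(1,2,0) k=>(0,2,0)
  result₂ = [2 0 0; 1 0 2; 2 1 0]
Equal? same morphism ✓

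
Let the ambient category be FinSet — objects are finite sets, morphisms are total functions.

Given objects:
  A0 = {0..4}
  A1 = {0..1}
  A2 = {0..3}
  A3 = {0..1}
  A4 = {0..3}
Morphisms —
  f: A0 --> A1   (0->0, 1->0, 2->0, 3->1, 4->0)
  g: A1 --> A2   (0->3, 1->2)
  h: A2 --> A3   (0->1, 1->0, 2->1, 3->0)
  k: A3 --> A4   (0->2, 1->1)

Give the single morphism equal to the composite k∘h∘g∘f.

  0 f-->0 g-->3 h-->0 k-->2
  1 f-->0 g-->3 h-->0 k-->2
  2 f-->0 g-->3 h-->0 k-->2
  3 f-->1 g-->2 h-->1 k-->1
  4 f-->0 g-->3 h-->0 k-->2
⟦path⟧: (0->2, 1->2, 2->2, 3->1, 4->2)

Answer: (0->2, 1->2, 2->2, 3->1, 4->2)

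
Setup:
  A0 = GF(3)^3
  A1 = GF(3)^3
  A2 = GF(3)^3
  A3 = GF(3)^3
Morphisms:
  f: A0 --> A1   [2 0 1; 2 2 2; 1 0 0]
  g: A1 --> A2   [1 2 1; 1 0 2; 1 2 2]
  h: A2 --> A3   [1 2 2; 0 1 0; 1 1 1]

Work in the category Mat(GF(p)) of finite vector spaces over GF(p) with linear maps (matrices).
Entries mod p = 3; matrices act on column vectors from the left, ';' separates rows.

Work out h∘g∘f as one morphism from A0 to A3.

  e0=[1,0,0] f-->[2,2,1] g-->[1,1,2] h-->[1,1,1]
  e1=[0,1,0] f-->[0,2,0] g-->[1,0,1] h-->[0,0,2]
  e2=[0,0,1] f-->[1,2,0] g-->[2,1,2] h-->[2,1,2]
composite: [1 0 2; 1 0 1; 1 2 2]

Answer: [1 0 2; 1 0 1; 1 2 2]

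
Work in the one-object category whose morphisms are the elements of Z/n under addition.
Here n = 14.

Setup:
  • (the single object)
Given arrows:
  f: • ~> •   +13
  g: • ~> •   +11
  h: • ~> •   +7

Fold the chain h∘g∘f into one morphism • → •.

Answer: +3

Work:
  0 +13≡13 +11≡10 +7≡3  (mod 14)
⟦path⟧: +3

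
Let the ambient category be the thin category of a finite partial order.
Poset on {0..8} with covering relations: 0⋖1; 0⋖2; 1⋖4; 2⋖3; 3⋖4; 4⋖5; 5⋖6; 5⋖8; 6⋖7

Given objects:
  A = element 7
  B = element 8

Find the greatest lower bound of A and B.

Common predecessors of 7,8: {0,1,2,3,4,5}
  0 ≤ 5
  1 ≤ 5
  2 ≤ 5
  3 ≤ 5
  4 ≤ 5
  5 ≤ 5
glb = 5

Answer: A∧B = 5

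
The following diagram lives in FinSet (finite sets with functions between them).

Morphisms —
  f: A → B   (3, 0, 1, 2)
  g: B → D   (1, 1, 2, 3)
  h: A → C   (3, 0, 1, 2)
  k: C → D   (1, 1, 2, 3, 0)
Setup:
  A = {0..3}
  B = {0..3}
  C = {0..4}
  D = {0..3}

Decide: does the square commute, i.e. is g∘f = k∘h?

1) trace f;g:
  0 f→3 g→3
  1 f→0 g→1
  2 f→1 g→1
  3 f→2 g→2
  result₁ = (3, 1, 1, 2)
2) trace h;k:
  0 h→3 k→3
  1 h→0 k→1
  2 h→1 k→1
  3 h→2 k→2
  result₂ = (3, 1, 1, 2)
Equal? same morphism ✓

Answer: COMMUTES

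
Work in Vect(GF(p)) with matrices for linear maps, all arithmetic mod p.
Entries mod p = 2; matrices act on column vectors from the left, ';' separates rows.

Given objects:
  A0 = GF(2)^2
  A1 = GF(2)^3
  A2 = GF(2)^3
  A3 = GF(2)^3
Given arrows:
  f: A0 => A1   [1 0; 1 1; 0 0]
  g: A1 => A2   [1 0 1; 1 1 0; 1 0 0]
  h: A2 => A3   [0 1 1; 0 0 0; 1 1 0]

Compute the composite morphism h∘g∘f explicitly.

Answer: [1 1; 0 0; 1 1]

Work:
  e0=(1,0) f=>(1,1,0) g=>(1,0,1) h=>(1,0,1)
  e1=(0,1) f=>(0,1,0) g=>(0,1,0) h=>(1,0,1)
result: [1 1; 0 0; 1 1]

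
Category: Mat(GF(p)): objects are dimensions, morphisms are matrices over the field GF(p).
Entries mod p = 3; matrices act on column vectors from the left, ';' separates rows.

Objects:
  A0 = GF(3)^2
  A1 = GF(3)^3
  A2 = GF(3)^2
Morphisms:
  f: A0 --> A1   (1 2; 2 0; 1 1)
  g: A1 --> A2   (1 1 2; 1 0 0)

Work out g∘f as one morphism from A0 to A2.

  e0=[1,0] f-->[1,2,1] g-->[2,1]
  e1=[0,1] f-->[2,0,1] g-->[1,2]
⟦path⟧: (2 1; 1 2)

Answer: (2 1; 1 2)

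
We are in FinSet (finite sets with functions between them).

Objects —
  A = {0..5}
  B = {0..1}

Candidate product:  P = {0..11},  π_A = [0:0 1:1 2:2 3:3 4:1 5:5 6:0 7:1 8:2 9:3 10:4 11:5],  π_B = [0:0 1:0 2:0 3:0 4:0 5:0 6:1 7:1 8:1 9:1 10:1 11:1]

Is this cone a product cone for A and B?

Answer: NOT A VALID PRODUCT — duplicate pair at indices 1,4

Trace:
|A|·|B| = 6·2 = 12;  |P| = 12
Check the pairing map k ↦ (π_A(k), π_B(k)):
  0 : (0,0)
  1 : (1,0)
  2 : (2,0)
  3 : (3,0)
  4 : (1,0)  ✗ repeats pair of k=1
  5 : (5,0)
  6 : (0,1)
  7 : (1,1)
  8 : (2,1)
  9 : (3,1)
  10 : (4,1)
  11 : (5,1)
distinct pairs in image: 11 / 12 needed
  → (1,0) hit at k=1 and k=4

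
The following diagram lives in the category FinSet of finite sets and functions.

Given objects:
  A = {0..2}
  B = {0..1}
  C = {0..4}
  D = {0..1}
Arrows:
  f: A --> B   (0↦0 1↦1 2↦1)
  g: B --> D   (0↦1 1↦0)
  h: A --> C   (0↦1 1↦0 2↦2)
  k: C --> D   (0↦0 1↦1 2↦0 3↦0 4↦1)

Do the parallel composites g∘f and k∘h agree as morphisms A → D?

Along f;g (path 1):
  0 f-->0 g-->1
  1 f-->1 g-->0
  2 f-->1 g-->0
  result₁ = (0↦1 1↦0 2↦0)
Along h;k (path 2):
  0 h-->1 k-->1
  1 h-->0 k-->0
  2 h-->2 k-->0
  result₂ = (0↦1 1↦0 2↦0)
Equal? YES — commutes

Answer: COMMUTES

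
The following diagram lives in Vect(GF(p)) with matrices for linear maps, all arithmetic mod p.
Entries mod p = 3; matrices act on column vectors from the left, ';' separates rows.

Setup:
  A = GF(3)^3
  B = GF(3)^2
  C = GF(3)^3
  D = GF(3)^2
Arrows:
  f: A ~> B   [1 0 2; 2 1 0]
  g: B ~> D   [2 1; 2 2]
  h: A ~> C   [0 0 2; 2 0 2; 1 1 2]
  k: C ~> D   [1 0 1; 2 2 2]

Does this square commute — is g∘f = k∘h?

Path 1 = f;g:
  e0=⟨1,0,0⟩ f~>⟨1,2⟩ g~>⟨1,0⟩
  e1=⟨0,1,0⟩ f~>⟨0,1⟩ g~>⟨1,2⟩
  e2=⟨0,0,1⟩ f~>⟨2,0⟩ g~>⟨1,1⟩
  result₁ = [1 1 1; 0 2 1]
Path 2 = h;k:
  e0=⟨1,0,0⟩ h~>⟨0,2,1⟩ k~>⟨1,0⟩
  e1=⟨0,1,0⟩ h~>⟨0,0,1⟩ k~>⟨1,2⟩
  e2=⟨0,0,1⟩ h~>⟨2,2,2⟩ k~>⟨1,0⟩
  result₂ = [1 1 1; 0 2 0]
Equal? differ; not commutative

Answer: DOES NOT COMMUTE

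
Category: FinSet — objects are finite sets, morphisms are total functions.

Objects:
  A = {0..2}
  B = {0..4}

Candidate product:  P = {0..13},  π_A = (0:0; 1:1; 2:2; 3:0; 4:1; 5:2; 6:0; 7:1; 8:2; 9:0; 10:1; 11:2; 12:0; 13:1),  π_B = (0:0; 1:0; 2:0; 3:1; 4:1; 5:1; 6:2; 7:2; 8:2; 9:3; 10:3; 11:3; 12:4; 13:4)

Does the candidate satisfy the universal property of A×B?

|A|·|B| = 3·5 = 15;  |P| = 14
  → cardinalities differ; no bijection possible.

Answer: NOT A VALID PRODUCT — |P|=14 ≠ |A|·|B|=15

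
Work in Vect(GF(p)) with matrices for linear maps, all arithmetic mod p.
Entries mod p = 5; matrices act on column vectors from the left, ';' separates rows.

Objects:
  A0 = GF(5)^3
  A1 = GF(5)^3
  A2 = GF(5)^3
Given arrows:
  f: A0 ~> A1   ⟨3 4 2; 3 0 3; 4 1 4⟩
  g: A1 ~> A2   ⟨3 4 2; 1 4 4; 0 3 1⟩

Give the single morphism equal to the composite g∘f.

  e0=⟨1,0,0⟩ f~>⟨3,3,4⟩ g~>⟨4,1,3⟩
  e1=⟨0,1,0⟩ f~>⟨4,0,1⟩ g~>⟨4,3,1⟩
  e2=⟨0,0,1⟩ f~>⟨2,3,4⟩ g~>⟨1,0,3⟩
result: ⟨4 4 1; 1 3 0; 3 1 3⟩

Answer: ⟨4 4 1; 1 3 0; 3 1 3⟩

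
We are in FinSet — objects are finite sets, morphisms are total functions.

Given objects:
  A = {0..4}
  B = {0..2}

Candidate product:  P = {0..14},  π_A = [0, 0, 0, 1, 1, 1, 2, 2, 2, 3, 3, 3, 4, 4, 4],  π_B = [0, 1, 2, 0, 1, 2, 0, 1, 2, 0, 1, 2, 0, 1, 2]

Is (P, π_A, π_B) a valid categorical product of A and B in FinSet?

Answer: VALID PRODUCT

Trace:
|A|·|B| = 5·3 = 15;  |P| = 15
Check the pairing map k ↦ (π_A(k), π_B(k)):
  0 -> (0,0)
  1 -> (0,1)
  2 -> (0,2)
  3 -> (1,0)
  4 -> (1,1)
  5 -> (1,2)
  6 -> (2,0)
  7 -> (2,1)
  8 -> (2,2)
  9 -> (3,0)
  10 -> (3,1)
  11 -> (3,2)
  12 -> (4,0)
  13 -> (4,1)
  14 -> (4,2)
distinct pairs in image: 15 / 15 needed
  → bijection onto A×B; projections well-typed.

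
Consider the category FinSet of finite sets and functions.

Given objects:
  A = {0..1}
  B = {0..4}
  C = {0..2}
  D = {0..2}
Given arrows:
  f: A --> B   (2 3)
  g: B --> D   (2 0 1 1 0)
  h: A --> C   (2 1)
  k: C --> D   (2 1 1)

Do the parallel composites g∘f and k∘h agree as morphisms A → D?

Answer: COMMUTES

Work:
Path 1 = f;g:
  0 f-->2 g-->1
  1 f-->3 g-->1
  ⟦path⟧₁ = (1 1)
Path 2 = h;k:
  0 h-->2 k-->1
  1 h-->1 k-->1
  ⟦path⟧₂ = (1 1)
Equal? equal; square commutes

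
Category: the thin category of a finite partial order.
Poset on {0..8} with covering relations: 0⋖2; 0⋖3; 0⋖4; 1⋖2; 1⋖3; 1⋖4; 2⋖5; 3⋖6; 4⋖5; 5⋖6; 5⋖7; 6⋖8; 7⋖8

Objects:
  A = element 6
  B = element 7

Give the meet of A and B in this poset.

Answer: A∧B = 5

Trace:
Lower bounds of A=6 and B=7: {0,1,2,4,5}
  0 ⊑ 5
  1 ⊑ 5
  2 ⊑ 5
  4 ⊑ 5
  5 ⊑ 5
glb = 5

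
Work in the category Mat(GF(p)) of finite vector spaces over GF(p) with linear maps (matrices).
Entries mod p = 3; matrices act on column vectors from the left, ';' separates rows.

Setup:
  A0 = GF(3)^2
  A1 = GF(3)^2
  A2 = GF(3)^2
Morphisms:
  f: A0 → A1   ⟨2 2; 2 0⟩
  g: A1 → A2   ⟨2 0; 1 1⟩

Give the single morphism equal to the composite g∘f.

  e0=⟨1,0⟩ f→⟨2,2⟩ g→⟨1,1⟩
  e1=⟨0,1⟩ f→⟨2,0⟩ g→⟨1,2⟩
composite: ⟨1 1; 1 2⟩

Answer: ⟨1 1; 1 2⟩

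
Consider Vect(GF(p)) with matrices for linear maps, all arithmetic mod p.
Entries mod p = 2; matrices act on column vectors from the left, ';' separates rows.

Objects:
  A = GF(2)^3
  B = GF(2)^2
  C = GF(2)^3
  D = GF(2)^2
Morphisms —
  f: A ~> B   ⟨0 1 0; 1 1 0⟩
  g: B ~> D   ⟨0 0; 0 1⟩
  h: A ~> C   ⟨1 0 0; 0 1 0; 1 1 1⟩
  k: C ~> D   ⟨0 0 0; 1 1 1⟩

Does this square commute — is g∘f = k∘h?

Path 1 = f;g:
  e0=[1,0,0] f~>[0,1] g~>[0,1]
  e1=[0,1,0] f~>[1,1] g~>[0,1]
  e2=[0,0,1] f~>[0,0] g~>[0,0]
  composite₁ = ⟨0 0 0; 1 1 0⟩
Path 2 = h;k:
  e0=[1,0,0] h~>[1,0,1] k~>[0,0]
  e1=[0,1,0] h~>[0,1,1] k~>[0,0]
  e2=[0,0,1] h~>[0,0,1] k~>[0,1]
  composite₂ = ⟨0 0 0; 0 0 1⟩
Equal? NO — does not commute

Answer: DOES NOT COMMUTE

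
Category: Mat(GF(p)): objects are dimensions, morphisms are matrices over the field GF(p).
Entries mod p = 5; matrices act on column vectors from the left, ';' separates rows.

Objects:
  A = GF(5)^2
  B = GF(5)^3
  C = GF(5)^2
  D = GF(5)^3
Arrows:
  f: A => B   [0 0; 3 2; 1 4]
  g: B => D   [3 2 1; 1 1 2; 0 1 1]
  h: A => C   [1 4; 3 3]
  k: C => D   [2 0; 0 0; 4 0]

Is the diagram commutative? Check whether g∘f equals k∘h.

Answer: COMMUTES

Work:
Along f;g (path 1):
  e0=[1,0] f=>[0,3,1] g=>[2,0,4]
  e1=[0,1] f=>[0,2,4] g=>[3,0,1]
  result₁ = [2 3; 0 0; 4 1]
Along h;k (path 2):
  e0=[1,0] h=>[1,3] k=>[2,0,4]
  e1=[0,1] h=>[4,3] k=>[3,0,1]
  result₂ = [2 3; 0 0; 4 1]
Equal? YES — commutes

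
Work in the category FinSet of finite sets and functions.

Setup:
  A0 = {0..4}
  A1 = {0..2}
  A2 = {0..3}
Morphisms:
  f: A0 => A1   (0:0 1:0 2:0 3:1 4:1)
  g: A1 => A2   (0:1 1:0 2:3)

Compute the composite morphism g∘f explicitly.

Answer: (0:1 1:1 2:1 3:0 4:0)

Trace:
  0 f=>0 g=>1
  1 f=>0 g=>1
  2 f=>0 g=>1
  3 f=>1 g=>0
  4 f=>1 g=>0
composite: (0:1 1:1 2:1 3:0 4:0)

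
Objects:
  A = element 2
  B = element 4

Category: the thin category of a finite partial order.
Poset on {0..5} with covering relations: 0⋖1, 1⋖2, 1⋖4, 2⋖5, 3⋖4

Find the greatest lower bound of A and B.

Answer: A∧B = 1

Work:
Lower bounds of A=2 and B=4: {0,1}
  0 ⊑ 1
  1 ⊑ 1
glb = 1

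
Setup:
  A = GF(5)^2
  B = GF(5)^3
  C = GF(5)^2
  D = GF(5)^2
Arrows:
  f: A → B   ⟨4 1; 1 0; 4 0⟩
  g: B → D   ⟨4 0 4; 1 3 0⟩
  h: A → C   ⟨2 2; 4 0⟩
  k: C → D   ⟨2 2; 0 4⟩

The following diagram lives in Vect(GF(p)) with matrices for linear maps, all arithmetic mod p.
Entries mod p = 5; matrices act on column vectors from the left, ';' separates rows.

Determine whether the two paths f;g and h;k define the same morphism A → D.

Answer: DOES NOT COMMUTE

Work:
Path 1 = f;g:
  e0=⟨1,0⟩ f→⟨4,1,4⟩ g→⟨2,2⟩
  e1=⟨0,1⟩ f→⟨1,0,0⟩ g→⟨4,1⟩
  composite₁ = ⟨2 4; 2 1⟩
Path 2 = h;k:
  e0=⟨1,0⟩ h→⟨2,4⟩ k→⟨2,1⟩
  e1=⟨0,1⟩ h→⟨2,0⟩ k→⟨4,0⟩
  composite₂ = ⟨2 4; 1 0⟩
Equal? NO — does not commute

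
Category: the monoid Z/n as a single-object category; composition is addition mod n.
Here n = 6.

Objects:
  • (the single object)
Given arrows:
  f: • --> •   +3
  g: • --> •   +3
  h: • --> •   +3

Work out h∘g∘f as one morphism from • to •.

  0 +3≡3 +3≡0 +3≡3  (mod 6)
⟦path⟧: +3

Answer: +3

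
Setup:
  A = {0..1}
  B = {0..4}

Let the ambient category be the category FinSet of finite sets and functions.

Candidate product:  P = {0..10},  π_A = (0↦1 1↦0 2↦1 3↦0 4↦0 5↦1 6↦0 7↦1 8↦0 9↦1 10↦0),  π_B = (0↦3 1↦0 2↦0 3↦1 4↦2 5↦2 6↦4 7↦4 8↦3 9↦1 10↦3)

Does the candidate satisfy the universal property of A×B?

|A|·|B| = 2·5 = 10;  |P| = 11
  → cardinalities differ; no bijection possible.

Answer: NOT A VALID PRODUCT — |P|=11 ≠ |A|·|B|=10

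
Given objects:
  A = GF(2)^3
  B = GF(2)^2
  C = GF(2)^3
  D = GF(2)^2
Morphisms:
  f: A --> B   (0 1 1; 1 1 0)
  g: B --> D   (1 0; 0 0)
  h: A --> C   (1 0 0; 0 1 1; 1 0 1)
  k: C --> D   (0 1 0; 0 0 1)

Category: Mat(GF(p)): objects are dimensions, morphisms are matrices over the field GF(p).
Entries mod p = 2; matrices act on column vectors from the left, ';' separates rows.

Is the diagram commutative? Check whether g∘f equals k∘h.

Answer: DOES NOT COMMUTE

Work:
1) trace f;g:
  e0=(1,0,0) f-->(0,1) g-->(0,0)
  e1=(0,1,0) f-->(1,1) g-->(1,0)
  e2=(0,0,1) f-->(1,0) g-->(1,0)
  composite₁ = (0 1 1; 0 0 0)
2) trace h;k:
  e0=(1,0,0) h-->(1,0,1) k-->(0,1)
  e1=(0,1,0) h-->(0,1,0) k-->(1,0)
  e2=(0,0,1) h-->(0,1,1) k-->(1,1)
  composite₂ = (0 1 1; 1 0 1)
Equal? distinct morphisms ✗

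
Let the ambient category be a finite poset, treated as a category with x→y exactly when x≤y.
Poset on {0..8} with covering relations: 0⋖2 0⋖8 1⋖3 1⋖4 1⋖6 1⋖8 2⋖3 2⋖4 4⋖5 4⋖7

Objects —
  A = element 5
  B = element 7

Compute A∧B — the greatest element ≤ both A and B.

Answer: A∧B = 4

Trace:
Common predecessors of 5,7: {0,1,2,4}
  0 <= 4
  1 <= 4
  2 <= 4
  4 <= 4
glb = 4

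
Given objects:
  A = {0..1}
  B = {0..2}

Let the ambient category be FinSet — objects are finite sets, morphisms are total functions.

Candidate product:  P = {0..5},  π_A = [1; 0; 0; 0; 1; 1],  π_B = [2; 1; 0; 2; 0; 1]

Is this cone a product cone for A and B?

|A|·|B| = 2·3 = 6;  |P| = 6
Check the pairing map k ↦ (π_A(k), π_B(k)):
  0 : (1,2)
  1 : (0,1)
  2 : (0,0)
  3 : (0,2)
  4 : (1,0)
  5 : (1,1)
distinct pairs in image: 6 / 6 needed
  → bijection onto A×B; projections well-typed.

Answer: VALID PRODUCT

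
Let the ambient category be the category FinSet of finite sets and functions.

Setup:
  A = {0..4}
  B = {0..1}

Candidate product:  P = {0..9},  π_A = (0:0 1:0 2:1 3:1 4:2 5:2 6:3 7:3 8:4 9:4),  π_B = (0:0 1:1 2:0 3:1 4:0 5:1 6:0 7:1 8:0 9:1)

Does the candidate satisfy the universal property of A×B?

Answer: VALID PRODUCT

Derivation:
|A|·|B| = 5·2 = 10;  |P| = 10
Check the pairing map k ↦ (π_A(k), π_B(k)):
  0 : (0,0)
  1 : (0,1)
  2 : (1,0)
  3 : (1,1)
  4 : (2,0)
  5 : (2,1)
  6 : (3,0)
  7 : (3,1)
  8 : (4,0)
  9 : (4,1)
distinct pairs in image: 10 / 10 needed
  → bijection onto A×B; projections well-typed.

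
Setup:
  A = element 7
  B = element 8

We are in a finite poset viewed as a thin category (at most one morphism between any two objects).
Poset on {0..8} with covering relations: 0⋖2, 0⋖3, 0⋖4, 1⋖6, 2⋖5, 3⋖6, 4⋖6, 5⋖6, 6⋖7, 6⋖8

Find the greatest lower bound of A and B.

Answer: A∧B = 6

Trace:
{x : x<=A ∧ x<=B} = {0,1,2,3,4,5,6}  (A=7, B=8)
  0 <= 6
  1 <= 6
  2 <= 6
  3 <= 6
  4 <= 6
  5 <= 6
  6 <= 6
glb = 6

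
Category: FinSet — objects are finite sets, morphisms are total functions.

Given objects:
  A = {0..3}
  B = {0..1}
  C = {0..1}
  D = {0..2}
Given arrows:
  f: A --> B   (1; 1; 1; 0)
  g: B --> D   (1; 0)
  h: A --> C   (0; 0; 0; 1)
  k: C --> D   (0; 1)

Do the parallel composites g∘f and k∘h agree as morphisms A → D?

Answer: COMMUTES

Trace:
1) trace f;g:
  0 f-->1 g-->0
  1 f-->1 g-->0
  2 f-->1 g-->0
  3 f-->0 g-->1
  result₁ = (0; 0; 0; 1)
2) trace h;k:
  0 h-->0 k-->0
  1 h-->0 k-->0
  2 h-->0 k-->0
  3 h-->1 k-->1
  result₂ = (0; 0; 0; 1)
Equal? same morphism ✓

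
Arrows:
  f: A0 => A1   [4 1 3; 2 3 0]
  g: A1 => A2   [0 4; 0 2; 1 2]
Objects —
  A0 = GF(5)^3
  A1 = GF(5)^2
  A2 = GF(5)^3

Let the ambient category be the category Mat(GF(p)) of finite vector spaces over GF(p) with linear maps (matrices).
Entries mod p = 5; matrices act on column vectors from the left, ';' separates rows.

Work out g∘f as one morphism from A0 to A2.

  e0=⟨1,0,0⟩ f=>⟨4,2⟩ g=>⟨3,4,3⟩
  e1=⟨0,1,0⟩ f=>⟨1,3⟩ g=>⟨2,1,2⟩
  e2=⟨0,0,1⟩ f=>⟨3,0⟩ g=>⟨0,0,3⟩
⟦path⟧: [3 2 0; 4 1 0; 3 2 3]

Answer: [3 2 0; 4 1 0; 3 2 3]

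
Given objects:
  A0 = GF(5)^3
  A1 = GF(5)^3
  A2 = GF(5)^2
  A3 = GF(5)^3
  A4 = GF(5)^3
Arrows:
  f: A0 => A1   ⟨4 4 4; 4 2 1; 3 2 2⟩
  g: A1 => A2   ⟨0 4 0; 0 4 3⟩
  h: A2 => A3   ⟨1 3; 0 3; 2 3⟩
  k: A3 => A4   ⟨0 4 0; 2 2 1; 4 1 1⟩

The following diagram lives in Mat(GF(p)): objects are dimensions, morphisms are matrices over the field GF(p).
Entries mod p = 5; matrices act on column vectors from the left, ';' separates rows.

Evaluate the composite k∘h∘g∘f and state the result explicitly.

Answer: ⟨0 3 0; 4 2 1; 1 0 4⟩

Work:
  e0=[1,0,0] f=>[4,4,3] g=>[1,0] h=>[1,0,2] k=>[0,4,1]
  e1=[0,1,0] f=>[4,2,2] g=>[3,4] h=>[0,2,3] k=>[3,2,0]
  e2=[0,0,1] f=>[4,1,2] g=>[4,0] h=>[4,0,3] k=>[0,1,4]
result: ⟨0 3 0; 4 2 1; 1 0 4⟩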